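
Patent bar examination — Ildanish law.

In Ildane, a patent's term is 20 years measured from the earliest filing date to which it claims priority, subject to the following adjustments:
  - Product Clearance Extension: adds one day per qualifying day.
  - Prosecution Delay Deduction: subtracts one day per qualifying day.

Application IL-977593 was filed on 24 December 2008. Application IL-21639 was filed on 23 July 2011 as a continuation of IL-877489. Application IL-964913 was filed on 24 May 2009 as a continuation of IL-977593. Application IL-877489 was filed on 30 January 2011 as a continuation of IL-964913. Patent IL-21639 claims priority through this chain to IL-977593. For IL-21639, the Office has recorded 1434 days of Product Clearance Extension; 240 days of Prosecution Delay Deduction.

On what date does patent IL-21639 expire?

2032-04-01

Earliest priority filing: 24 December 2008.
Base term: 24 December 2008 + 20 years → 24 December 2028.
Product Clearance Extension: +1434 days → 27 November 2032.
Prosecution Delay Deduction: −240 days → 1 April 2032.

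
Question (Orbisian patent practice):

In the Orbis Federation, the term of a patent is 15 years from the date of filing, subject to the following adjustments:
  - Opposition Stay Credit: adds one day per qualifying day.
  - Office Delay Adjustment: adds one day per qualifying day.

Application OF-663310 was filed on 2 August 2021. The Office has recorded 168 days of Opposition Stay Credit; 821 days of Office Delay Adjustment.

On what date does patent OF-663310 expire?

April 18, 2039

Base term: filing date + 15 years → 2 August 2036.
Opposition Stay Credit: +168 days → 17 January 2037.
Office Delay Adjustment: +821 days → 18 April 2039.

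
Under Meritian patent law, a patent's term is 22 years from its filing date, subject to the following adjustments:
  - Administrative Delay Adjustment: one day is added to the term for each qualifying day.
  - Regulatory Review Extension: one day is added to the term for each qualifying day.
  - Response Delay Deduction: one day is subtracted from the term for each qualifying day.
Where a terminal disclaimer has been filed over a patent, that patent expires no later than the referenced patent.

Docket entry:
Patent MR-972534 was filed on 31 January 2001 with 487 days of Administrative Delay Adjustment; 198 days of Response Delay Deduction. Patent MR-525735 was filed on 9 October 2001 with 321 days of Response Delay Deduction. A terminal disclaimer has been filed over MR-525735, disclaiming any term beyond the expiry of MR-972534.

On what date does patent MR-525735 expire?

Natural term of MR-525735:
  Base: filing + 22 years → 9 October 2023.
  Response Delay Deduction: −321 days → 22 November 2022.
Expiry of referenced patent MR-972534:
  Base: filing + 22 years → 31 January 2023.
  Administrative Delay Adjustment: +487 days → 1 June 2024.
  Response Delay Deduction: −198 days → 16 November 2023.
Terminal disclaimer: MR-525735 expires on the earlier of 22 November 2022 and 16 November 2023.

November 22, 2022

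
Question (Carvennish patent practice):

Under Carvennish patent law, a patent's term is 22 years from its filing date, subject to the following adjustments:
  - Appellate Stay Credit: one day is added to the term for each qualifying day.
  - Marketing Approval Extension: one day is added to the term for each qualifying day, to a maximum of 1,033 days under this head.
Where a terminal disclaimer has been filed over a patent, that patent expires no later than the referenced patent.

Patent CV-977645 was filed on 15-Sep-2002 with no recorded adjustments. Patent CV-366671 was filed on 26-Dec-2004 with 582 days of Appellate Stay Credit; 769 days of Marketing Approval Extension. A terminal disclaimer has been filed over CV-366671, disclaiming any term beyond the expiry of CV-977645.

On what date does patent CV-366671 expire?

September 15, 2024

Natural term of CV-366671:
  Base: filing + 22 years → 26 December 2026.
  Appellate Stay Credit: +582 days → 30 July 2028.
  Marketing Approval Extension: 769 days (within the 1033-day cap) → +769 days → 7 September 2030.
Expiry of referenced patent CV-977645:
  Base: filing + 22 years → 15 September 2024.
Terminal disclaimer: CV-366671 expires on the earlier of 7 September 2030 and 15 September 2024.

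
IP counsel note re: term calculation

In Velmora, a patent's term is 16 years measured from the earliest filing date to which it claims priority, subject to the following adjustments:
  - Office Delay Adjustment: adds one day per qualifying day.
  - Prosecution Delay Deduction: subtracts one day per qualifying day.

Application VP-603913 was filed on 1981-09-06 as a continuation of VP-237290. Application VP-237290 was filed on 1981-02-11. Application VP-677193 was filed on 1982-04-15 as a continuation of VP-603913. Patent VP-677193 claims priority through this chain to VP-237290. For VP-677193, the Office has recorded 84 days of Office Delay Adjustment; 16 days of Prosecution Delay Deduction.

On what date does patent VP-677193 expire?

Earliest priority filing: 11 February 1981.
Base term: 11 February 1981 + 16 years → 11 February 1997.
Office Delay Adjustment: +84 days → 6 May 1997.
Prosecution Delay Deduction: −16 days → 20 April 1997.

1997-04-20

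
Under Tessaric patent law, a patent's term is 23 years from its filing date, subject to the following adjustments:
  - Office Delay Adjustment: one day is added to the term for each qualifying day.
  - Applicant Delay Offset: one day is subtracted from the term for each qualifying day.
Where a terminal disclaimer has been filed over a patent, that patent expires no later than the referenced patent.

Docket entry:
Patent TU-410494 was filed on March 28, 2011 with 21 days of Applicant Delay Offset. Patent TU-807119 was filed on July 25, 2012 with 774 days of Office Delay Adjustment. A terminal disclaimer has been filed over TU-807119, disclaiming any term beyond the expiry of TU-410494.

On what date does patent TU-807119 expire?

Natural term of TU-807119:
  Base: filing + 23 years → 25 July 2035.
  Office Delay Adjustment: +774 days → 6 September 2037.
Expiry of referenced patent TU-410494:
  Base: filing + 23 years → 28 March 2034.
  Applicant Delay Offset: −21 days → 7 March 2034.
Terminal disclaimer: TU-807119 expires on the earlier of 6 September 2037 and 7 March 2034.

2034-03-07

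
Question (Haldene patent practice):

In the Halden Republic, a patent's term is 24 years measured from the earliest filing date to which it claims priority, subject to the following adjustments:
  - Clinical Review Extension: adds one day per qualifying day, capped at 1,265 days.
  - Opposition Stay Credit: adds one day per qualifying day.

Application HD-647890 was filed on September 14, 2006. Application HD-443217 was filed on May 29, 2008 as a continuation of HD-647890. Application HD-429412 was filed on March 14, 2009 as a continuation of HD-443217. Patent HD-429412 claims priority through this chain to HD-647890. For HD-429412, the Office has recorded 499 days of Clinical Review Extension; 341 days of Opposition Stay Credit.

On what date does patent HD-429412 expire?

January 1, 2033

Earliest priority filing: 14 September 2006.
Base term: 14 September 2006 + 24 years → 14 September 2030.
Clinical Review Extension: 499 days (within the 1265-day cap) → +499 days → 26 January 2032.
Opposition Stay Credit: +341 days → 1 January 2033.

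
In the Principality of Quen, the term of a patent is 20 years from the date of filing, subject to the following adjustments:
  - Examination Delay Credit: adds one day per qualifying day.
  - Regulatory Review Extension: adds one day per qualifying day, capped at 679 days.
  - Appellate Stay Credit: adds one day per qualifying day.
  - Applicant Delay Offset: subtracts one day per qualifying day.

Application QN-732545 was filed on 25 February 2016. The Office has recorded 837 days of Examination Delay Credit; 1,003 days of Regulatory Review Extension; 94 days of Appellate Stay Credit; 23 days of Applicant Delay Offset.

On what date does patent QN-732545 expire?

Base term: filing date + 20 years → 25 February 2036.
Examination Delay Credit: +837 days → 11 June 2038.
Regulatory Review Extension: 1003 days claimed exceeds the 679-day cap, so +679 days → 20 April 2040.
Appellate Stay Credit: +94 days → 23 July 2040.
Applicant Delay Offset: −23 days → 30 June 2040.

2040-06-30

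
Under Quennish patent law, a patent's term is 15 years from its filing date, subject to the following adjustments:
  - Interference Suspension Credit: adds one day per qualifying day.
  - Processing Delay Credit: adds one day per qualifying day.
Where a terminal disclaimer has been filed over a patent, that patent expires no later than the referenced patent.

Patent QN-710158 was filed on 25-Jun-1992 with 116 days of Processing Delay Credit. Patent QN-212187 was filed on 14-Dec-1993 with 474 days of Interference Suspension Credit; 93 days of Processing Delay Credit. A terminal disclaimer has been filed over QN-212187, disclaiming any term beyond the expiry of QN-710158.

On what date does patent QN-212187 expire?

Natural term of QN-212187:
  Base: filing + 15 years → 14 December 2008.
  Interference Suspension Credit: +474 days → 2 April 2010.
  Processing Delay Credit: +93 days → 4 July 2010.
Expiry of referenced patent QN-710158:
  Base: filing + 15 years → 25 June 2007.
  Processing Delay Credit: +116 days → 19 October 2007.
Terminal disclaimer: QN-212187 expires on the earlier of 4 July 2010 and 19 October 2007.

2007-10-19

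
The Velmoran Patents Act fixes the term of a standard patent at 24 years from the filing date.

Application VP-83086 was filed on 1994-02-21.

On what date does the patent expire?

Filing date + 24 years → 21 February 2018.

2018-02-21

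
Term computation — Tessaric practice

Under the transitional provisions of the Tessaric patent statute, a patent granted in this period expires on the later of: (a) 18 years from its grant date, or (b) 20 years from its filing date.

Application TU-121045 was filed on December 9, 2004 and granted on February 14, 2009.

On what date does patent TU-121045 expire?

(a) grant + 18 years → 14 February 2027.
(b) filing + 20 years → 9 December 2024.
Later of the two: 14 February 2027.

2027-02-14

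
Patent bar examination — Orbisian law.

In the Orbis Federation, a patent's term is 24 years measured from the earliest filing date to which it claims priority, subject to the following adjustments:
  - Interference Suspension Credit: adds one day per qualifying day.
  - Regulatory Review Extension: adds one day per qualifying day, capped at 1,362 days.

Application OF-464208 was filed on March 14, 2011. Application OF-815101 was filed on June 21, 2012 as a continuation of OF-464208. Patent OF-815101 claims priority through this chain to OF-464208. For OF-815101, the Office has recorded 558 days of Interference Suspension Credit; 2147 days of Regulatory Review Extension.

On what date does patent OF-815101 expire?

June 15, 2040

Earliest priority filing: 14 March 2011.
Base term: 14 March 2011 + 24 years → 14 March 2035.
Interference Suspension Credit: +558 days → 22 September 2036.
Regulatory Review Extension: 2147 days claimed exceeds the 1362-day cap, so +1362 days → 15 June 2040.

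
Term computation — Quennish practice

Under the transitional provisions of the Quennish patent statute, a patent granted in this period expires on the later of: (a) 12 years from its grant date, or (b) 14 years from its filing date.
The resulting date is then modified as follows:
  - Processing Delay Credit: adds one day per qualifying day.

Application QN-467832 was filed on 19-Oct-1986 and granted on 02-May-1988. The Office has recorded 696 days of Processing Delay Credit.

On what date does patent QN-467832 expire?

(a) grant + 12 years → 2 May 2000.
(b) filing + 14 years → 19 October 2000.
Later of the two: 19 October 2000.
Processing Delay Credit: +696 days → 15 September 2002.

2002-09-15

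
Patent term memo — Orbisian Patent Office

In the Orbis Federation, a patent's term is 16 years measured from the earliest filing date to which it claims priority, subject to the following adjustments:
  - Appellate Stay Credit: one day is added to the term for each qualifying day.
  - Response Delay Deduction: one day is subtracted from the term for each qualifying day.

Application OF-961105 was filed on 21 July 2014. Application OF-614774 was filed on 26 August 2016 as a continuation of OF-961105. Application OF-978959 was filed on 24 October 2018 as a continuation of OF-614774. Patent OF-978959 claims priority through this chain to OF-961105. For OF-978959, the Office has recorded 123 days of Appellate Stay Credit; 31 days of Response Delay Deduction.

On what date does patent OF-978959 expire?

Earliest priority filing: 21 July 2014.
Base term: 21 July 2014 + 16 years → 21 July 2030.
Appellate Stay Credit: +123 days → 21 November 2030.
Response Delay Deduction: −31 days → 21 October 2030.

2030-10-21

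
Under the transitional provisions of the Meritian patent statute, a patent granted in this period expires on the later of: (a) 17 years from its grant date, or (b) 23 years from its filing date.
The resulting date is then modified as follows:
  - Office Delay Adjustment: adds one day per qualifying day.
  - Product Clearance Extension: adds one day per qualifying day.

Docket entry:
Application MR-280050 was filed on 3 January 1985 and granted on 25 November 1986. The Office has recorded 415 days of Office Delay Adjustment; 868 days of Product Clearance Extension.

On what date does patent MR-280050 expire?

2011-07-09

(a) grant + 17 years → 25 November 2003.
(b) filing + 23 years → 3 January 2008.
Later of the two: 3 January 2008.
Office Delay Adjustment: +415 days → 21 February 2009.
Product Clearance Extension: +868 days → 9 July 2011.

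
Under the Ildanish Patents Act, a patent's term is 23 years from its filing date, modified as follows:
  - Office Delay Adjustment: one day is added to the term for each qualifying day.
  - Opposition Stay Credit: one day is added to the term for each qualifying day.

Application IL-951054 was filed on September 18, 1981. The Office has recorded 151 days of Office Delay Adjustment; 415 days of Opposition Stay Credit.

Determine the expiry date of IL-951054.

April 7, 2006

Base term: filing date + 23 years → 18 September 2004.
Office Delay Adjustment: +151 days → 16 February 2005.
Opposition Stay Credit: +415 days → 7 April 2006.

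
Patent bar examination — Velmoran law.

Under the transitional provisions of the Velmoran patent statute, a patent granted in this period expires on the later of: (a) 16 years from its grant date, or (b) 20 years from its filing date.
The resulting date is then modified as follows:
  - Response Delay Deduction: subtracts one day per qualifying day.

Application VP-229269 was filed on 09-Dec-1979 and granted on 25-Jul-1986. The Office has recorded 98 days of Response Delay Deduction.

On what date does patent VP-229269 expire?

(a) grant + 16 years → 25 July 2002.
(b) filing + 20 years → 9 December 1999.
Later of the two: 25 July 2002.
Response Delay Deduction: −98 days → 18 April 2002.

April 18, 2002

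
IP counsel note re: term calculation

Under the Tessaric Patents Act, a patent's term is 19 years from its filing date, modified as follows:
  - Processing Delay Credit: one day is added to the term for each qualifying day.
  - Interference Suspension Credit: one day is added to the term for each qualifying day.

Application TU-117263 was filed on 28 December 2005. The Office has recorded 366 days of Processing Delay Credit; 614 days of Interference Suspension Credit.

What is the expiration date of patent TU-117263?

Base term: filing date + 19 years → 28 December 2024.
Processing Delay Credit: +366 days → 29 December 2025.
Interference Suspension Credit: +614 days → 4 September 2027.

September 4, 2027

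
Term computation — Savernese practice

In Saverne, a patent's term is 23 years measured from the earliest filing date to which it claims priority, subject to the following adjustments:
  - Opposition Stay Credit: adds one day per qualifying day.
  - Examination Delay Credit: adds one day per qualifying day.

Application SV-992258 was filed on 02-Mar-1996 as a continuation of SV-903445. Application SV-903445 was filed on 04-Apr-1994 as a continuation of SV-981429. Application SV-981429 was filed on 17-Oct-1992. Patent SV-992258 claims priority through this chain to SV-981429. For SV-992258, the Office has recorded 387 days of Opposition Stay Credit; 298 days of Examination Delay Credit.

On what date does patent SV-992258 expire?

Earliest priority filing: 17 October 1992.
Base term: 17 October 1992 + 23 years → 17 October 2015.
Opposition Stay Credit: +387 days → 7 November 2016.
Examination Delay Credit: +298 days → 1 September 2017.

September 1, 2017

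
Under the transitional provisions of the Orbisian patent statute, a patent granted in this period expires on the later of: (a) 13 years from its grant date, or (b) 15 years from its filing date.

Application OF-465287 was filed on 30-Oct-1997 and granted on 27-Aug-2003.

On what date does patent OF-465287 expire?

2016-08-27

(a) grant + 13 years → 27 August 2016.
(b) filing + 15 years → 30 October 2012.
Later of the two: 27 August 2016.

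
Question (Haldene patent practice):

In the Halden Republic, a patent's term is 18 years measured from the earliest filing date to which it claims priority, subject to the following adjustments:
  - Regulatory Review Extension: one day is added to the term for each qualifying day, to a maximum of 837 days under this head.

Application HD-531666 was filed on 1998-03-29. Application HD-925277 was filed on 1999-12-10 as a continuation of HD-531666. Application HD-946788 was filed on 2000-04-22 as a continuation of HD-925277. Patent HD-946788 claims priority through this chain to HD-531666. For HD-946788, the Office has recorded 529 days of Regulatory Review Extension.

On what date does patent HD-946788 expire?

Earliest priority filing: 29 March 1998.
Base term: 29 March 1998 + 18 years → 29 March 2016.
Regulatory Review Extension: 529 days (within the 837-day cap) → +529 days → 9 September 2017.

September 9, 2017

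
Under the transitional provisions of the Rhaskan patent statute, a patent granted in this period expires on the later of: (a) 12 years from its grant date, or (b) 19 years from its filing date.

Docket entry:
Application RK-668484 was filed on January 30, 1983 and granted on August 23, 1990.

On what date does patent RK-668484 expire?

(a) grant + 12 years → 23 August 2002.
(b) filing + 19 years → 30 January 2002.
Later of the two: 23 August 2002.

2002-08-23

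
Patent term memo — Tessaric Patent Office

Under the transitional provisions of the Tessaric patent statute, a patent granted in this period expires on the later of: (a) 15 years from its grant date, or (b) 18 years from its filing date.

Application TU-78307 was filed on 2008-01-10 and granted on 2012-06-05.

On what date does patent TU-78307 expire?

2027-06-05

(a) grant + 15 years → 5 June 2027.
(b) filing + 18 years → 10 January 2026.
Later of the two: 5 June 2027.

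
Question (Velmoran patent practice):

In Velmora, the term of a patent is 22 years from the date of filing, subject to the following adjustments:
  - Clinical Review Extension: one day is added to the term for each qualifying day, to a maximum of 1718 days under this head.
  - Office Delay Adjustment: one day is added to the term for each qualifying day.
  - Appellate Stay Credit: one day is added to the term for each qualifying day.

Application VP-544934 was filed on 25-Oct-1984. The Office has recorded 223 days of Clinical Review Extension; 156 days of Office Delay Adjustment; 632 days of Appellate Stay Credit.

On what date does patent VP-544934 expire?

2009-08-01

Base term: filing date + 22 years → 25 October 2006.
Clinical Review Extension: 223 days (within the 1718-day cap) → +223 days → 5 June 2007.
Office Delay Adjustment: +156 days → 8 November 2007.
Appellate Stay Credit: +632 days → 1 August 2009.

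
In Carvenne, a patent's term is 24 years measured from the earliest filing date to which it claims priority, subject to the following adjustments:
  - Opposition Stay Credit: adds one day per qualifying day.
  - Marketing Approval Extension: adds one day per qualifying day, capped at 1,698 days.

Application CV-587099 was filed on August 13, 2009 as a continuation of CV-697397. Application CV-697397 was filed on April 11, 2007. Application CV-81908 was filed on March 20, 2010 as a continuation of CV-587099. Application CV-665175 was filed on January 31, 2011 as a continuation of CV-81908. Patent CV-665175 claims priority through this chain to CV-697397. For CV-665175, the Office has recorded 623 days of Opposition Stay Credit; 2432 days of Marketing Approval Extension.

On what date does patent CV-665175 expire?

2037-08-18

Earliest priority filing: 11 April 2007.
Base term: 11 April 2007 + 24 years → 11 April 2031.
Opposition Stay Credit: +623 days → 24 December 2032.
Marketing Approval Extension: 2432 days claimed exceeds the 1698-day cap, so +1698 days → 18 August 2037.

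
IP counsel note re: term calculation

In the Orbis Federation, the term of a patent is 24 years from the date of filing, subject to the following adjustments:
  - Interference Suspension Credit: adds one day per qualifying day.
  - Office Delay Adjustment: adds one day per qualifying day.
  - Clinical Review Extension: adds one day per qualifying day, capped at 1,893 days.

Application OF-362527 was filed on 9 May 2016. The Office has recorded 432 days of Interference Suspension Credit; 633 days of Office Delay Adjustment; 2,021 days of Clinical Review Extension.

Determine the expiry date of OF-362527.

June 14, 2048

Base term: filing date + 24 years → 9 May 2040.
Interference Suspension Credit: +432 days → 15 July 2041.
Office Delay Adjustment: +633 days → 9 April 2043.
Clinical Review Extension: 2021 days claimed exceeds the 1893-day cap, so +1893 days → 14 June 2048.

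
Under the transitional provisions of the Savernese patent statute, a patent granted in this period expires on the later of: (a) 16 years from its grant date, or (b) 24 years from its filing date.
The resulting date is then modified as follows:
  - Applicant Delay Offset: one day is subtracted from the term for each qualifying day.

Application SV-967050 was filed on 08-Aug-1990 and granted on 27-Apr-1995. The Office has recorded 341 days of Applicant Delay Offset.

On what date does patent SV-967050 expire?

2013-09-01

(a) grant + 16 years → 27 April 2011.
(b) filing + 24 years → 8 August 2014.
Later of the two: 8 August 2014.
Applicant Delay Offset: −341 days → 1 September 2013.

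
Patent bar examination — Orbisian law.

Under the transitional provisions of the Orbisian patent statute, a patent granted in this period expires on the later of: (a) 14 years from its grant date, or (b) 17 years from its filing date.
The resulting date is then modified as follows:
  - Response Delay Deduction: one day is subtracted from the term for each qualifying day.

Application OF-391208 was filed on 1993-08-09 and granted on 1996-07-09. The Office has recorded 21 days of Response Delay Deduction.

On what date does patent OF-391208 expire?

(a) grant + 14 years → 9 July 2010.
(b) filing + 17 years → 9 August 2010.
Later of the two: 9 August 2010.
Response Delay Deduction: −21 days → 19 July 2010.

July 19, 2010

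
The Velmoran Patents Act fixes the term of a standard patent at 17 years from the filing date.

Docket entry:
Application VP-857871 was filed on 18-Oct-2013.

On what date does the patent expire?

2030-10-18

Filing date + 17 years → 18 October 2030.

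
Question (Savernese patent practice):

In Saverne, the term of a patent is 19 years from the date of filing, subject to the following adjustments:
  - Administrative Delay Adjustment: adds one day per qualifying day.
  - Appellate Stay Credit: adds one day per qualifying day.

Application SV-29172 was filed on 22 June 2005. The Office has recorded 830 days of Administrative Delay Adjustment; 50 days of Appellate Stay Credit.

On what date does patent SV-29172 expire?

2026-11-19

Base term: filing date + 19 years → 22 June 2024.
Administrative Delay Adjustment: +830 days → 30 September 2026.
Appellate Stay Credit: +50 days → 19 November 2026.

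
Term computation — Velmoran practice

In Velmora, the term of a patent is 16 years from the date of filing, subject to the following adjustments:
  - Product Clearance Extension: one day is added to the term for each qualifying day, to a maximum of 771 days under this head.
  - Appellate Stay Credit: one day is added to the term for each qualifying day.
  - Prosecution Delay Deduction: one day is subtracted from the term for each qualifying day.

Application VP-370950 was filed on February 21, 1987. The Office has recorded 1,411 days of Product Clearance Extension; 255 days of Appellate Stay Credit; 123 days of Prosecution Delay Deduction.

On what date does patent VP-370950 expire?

Base term: filing date + 16 years → 21 February 2003.
Product Clearance Extension: 1411 days claimed exceeds the 771-day cap, so +771 days → 2 April 2005.
Appellate Stay Credit: +255 days → 13 December 2005.
Prosecution Delay Deduction: −123 days → 12 August 2005.

2005-08-12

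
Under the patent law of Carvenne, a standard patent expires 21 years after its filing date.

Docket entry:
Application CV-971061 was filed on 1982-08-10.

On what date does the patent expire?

2003-08-10

Filing date + 21 years → 10 August 2003.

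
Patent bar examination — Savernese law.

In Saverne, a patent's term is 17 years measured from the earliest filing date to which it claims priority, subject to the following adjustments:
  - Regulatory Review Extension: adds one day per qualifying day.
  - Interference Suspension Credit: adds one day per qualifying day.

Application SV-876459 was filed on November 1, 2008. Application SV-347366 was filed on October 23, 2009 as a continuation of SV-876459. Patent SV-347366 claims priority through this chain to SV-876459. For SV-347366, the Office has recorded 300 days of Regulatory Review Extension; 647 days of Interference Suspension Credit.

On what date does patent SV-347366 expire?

Earliest priority filing: 1 November 2008.
Base term: 1 November 2008 + 17 years → 1 November 2025.
Regulatory Review Extension: +300 days → 28 August 2026.
Interference Suspension Credit: +647 days → 5 June 2028.

June 5, 2028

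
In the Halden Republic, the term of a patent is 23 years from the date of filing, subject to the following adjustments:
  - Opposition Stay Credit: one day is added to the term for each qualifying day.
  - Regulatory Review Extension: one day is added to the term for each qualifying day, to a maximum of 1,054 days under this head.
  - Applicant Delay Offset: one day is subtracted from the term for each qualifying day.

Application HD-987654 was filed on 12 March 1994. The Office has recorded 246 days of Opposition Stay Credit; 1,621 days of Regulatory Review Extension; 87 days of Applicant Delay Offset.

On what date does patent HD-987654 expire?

Base term: filing date + 23 years → 12 March 2017.
Opposition Stay Credit: +246 days → 13 November 2017.
Regulatory Review Extension: 1621 days claimed exceeds the 1054-day cap, so +1054 days → 2 October 2020.
Applicant Delay Offset: −87 days → 7 July 2020.

2020-07-07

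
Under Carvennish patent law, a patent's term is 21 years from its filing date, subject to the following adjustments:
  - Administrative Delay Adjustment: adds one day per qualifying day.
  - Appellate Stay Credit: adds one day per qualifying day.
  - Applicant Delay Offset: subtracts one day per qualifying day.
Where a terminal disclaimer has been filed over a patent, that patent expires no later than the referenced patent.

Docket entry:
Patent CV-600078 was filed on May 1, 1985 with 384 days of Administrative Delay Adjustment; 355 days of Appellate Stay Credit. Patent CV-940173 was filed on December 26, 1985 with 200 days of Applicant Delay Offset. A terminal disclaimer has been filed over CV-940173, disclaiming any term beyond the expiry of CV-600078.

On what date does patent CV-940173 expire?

Natural term of CV-940173:
  Base: filing + 21 years → 26 December 2006.
  Applicant Delay Offset: −200 days → 9 June 2006.
Expiry of referenced patent CV-600078:
  Base: filing + 21 years → 1 May 2006.
  Administrative Delay Adjustment: +384 days → 20 May 2007.
  Appellate Stay Credit: +355 days → 9 May 2008.
Terminal disclaimer: CV-940173 expires on the earlier of 9 June 2006 and 9 May 2008.

2006-06-09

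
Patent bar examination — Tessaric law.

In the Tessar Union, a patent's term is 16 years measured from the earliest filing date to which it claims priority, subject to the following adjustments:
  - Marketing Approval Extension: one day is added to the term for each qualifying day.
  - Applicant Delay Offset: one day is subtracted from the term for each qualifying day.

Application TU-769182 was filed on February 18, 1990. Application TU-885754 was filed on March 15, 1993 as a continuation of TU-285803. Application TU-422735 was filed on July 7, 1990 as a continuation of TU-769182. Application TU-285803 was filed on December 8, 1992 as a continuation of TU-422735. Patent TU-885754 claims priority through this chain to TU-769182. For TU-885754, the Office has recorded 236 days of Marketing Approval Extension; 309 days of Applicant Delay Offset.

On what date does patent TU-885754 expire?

December 7, 2005

Earliest priority filing: 18 February 1990.
Base term: 18 February 1990 + 16 years → 18 February 2006.
Marketing Approval Extension: +236 days → 12 October 2006.
Applicant Delay Offset: −309 days → 7 December 2005.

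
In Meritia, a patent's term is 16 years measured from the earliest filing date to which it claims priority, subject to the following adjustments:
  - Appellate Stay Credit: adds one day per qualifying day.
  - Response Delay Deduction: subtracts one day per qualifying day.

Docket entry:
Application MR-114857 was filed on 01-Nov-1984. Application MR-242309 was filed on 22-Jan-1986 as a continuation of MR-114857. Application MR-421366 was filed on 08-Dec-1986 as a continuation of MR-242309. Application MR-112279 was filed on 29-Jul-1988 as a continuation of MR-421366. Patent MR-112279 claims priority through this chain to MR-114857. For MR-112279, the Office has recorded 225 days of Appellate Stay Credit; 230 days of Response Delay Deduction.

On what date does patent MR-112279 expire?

October 27, 2000

Earliest priority filing: 1 November 1984.
Base term: 1 November 1984 + 16 years → 1 November 2000.
Appellate Stay Credit: +225 days → 14 June 2001.
Response Delay Deduction: −230 days → 27 October 2000.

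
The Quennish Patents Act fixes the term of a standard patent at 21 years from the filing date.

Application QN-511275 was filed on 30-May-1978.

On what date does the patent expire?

1999-05-30

Filing date + 21 years → 30 May 1999.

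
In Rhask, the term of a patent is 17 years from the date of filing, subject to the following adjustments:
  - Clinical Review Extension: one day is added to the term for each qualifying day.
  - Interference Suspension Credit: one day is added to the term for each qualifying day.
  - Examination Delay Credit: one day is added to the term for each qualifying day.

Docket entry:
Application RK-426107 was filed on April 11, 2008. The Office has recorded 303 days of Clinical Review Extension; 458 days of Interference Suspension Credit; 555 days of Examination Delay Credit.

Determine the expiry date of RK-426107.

2028-11-17

Base term: filing date + 17 years → 11 April 2025.
Clinical Review Extension: +303 days → 8 February 2026.
Interference Suspension Credit: +458 days → 12 May 2027.
Examination Delay Credit: +555 days → 17 November 2028.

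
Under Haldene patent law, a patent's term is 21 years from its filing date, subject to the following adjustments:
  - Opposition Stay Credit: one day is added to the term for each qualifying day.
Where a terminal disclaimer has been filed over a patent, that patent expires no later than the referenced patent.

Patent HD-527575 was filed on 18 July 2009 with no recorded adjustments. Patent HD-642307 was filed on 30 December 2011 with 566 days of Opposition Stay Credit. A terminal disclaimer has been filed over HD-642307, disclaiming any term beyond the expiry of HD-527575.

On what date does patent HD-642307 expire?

Natural term of HD-642307:
  Base: filing + 21 years → 30 December 2032.
  Opposition Stay Credit: +566 days → 19 July 2034.
Expiry of referenced patent HD-527575:
  Base: filing + 21 years → 18 July 2030.
Terminal disclaimer: HD-642307 expires on the earlier of 19 July 2034 and 18 July 2030.

July 18, 2030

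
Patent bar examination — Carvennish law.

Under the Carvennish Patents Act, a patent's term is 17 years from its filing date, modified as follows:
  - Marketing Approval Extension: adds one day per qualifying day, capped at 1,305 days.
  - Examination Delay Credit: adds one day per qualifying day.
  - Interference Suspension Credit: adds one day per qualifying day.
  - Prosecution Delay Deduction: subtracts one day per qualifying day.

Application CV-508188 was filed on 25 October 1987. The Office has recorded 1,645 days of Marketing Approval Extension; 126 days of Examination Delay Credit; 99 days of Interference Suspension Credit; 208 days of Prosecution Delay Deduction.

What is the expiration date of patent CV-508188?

Base term: filing date + 17 years → 25 October 2004.
Marketing Approval Extension: 1645 days claimed exceeds the 1305-day cap, so +1305 days → 22 May 2008.
Examination Delay Credit: +126 days → 25 September 2008.
Interference Suspension Credit: +99 days → 2 January 2009.
Prosecution Delay Deduction: −208 days → 8 June 2008.

June 8, 2008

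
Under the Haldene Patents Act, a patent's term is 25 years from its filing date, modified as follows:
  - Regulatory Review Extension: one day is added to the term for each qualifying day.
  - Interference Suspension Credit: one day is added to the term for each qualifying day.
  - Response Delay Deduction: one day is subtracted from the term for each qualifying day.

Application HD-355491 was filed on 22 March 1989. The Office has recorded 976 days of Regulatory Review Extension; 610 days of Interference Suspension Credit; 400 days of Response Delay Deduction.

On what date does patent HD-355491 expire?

June 20, 2017

Base term: filing date + 25 years → 22 March 2014.
Regulatory Review Extension: +976 days → 22 November 2016.
Interference Suspension Credit: +610 days → 25 July 2018.
Response Delay Deduction: −400 days → 20 June 2017.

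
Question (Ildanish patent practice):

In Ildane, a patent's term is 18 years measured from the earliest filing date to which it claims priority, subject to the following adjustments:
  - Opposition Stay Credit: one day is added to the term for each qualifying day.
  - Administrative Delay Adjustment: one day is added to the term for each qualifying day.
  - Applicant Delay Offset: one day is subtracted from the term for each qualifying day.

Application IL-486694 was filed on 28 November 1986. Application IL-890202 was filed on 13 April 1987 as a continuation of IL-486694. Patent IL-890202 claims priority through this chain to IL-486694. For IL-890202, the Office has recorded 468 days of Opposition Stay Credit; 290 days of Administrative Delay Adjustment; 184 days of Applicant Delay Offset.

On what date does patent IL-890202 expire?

Earliest priority filing: 28 November 1986.
Base term: 28 November 1986 + 18 years → 28 November 2004.
Opposition Stay Credit: +468 days → 11 March 2006.
Administrative Delay Adjustment: +290 days → 26 December 2006.
Applicant Delay Offset: −184 days → 25 June 2006.

June 25, 2006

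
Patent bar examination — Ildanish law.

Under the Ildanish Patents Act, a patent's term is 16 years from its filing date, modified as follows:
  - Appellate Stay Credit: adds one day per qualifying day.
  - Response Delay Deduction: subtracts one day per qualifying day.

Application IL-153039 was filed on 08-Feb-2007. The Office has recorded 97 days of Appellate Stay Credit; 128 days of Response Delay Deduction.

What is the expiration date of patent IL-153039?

Base term: filing date + 16 years → 8 February 2023.
Appellate Stay Credit: +97 days → 16 May 2023.
Response Delay Deduction: −128 days → 8 January 2023.

2023-01-08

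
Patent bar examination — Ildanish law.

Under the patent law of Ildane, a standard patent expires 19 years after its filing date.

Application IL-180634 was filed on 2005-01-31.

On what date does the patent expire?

Filing date + 19 years → 31 January 2024.

January 31, 2024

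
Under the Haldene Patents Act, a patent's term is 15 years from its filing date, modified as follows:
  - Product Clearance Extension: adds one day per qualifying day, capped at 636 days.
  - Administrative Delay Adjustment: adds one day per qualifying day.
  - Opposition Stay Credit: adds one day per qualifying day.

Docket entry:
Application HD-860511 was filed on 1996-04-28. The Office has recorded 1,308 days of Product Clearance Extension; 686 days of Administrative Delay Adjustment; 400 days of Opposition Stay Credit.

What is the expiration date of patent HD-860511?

Base term: filing date + 15 years → 28 April 2011.
Product Clearance Extension: 1308 days claimed exceeds the 636-day cap, so +636 days → 23 January 2013.
Administrative Delay Adjustment: +686 days → 10 December 2014.
Opposition Stay Credit: +400 days → 14 January 2016.

2016-01-14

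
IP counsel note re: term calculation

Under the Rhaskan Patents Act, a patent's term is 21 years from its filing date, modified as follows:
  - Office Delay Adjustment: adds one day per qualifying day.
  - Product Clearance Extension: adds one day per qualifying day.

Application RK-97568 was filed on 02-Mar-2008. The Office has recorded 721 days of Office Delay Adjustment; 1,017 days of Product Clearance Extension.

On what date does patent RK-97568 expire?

Base term: filing date + 21 years → 2 March 2029.
Office Delay Adjustment: +721 days → 21 February 2031.
Product Clearance Extension: +1017 days → 4 December 2033.

December 4, 2033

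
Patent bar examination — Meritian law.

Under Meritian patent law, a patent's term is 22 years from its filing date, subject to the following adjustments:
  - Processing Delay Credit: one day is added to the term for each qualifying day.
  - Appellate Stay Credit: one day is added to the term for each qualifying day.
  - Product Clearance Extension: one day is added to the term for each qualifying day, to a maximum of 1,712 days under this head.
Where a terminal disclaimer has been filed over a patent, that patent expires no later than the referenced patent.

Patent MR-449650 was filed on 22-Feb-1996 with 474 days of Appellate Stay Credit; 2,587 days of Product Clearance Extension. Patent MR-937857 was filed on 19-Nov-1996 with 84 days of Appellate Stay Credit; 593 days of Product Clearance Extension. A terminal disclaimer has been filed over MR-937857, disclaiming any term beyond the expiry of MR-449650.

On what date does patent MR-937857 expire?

Natural term of MR-937857:
  Base: filing + 22 years → 19 November 2018.
  Appellate Stay Credit: +84 days → 11 February 2019.
  Product Clearance Extension: 593 days (within the 1712-day cap) → +593 days → 26 September 2020.
Expiry of referenced patent MR-449650:
  Base: filing + 22 years → 22 February 2018.
  Appellate Stay Credit: +474 days → 11 June 2019.
  Product Clearance Extension: 2587 days claimed exceeds the 1712-day cap, so +1712 days → 17 February 2024.
Terminal disclaimer: MR-937857 expires on the earlier of 26 September 2020 and 17 February 2024.

2020-09-26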